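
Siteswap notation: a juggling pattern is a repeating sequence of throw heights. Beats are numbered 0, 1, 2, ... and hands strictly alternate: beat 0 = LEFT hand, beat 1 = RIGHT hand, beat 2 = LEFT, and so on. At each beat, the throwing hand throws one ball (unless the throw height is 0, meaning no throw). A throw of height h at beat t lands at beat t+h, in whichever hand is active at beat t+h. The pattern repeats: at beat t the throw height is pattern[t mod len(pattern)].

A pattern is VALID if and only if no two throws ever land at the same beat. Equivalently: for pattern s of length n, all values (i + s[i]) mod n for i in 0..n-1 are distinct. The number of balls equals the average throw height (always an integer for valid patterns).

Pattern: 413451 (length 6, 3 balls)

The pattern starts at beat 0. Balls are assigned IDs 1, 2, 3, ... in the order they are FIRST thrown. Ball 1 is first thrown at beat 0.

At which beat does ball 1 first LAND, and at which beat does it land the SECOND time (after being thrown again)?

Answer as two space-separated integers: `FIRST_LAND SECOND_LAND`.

Beat 0 (L): throw ball1 h=4 -> lands@4:L; in-air after throw: [b1@4:L]
Beat 1 (R): throw ball2 h=1 -> lands@2:L; in-air after throw: [b2@2:L b1@4:L]
Beat 2 (L): throw ball2 h=3 -> lands@5:R; in-air after throw: [b1@4:L b2@5:R]
Beat 3 (R): throw ball3 h=4 -> lands@7:R; in-air after throw: [b1@4:L b2@5:R b3@7:R]
Beat 4 (L): throw ball1 h=5 -> lands@9:R; in-air after throw: [b2@5:R b3@7:R b1@9:R]
Beat 5 (R): throw ball2 h=1 -> lands@6:L; in-air after throw: [b2@6:L b3@7:R b1@9:R]
Beat 6 (L): throw ball2 h=4 -> lands@10:L; in-air after throw: [b3@7:R b1@9:R b2@10:L]
Beat 7 (R): throw ball3 h=1 -> lands@8:L; in-air after throw: [b3@8:L b1@9:R b2@10:L]
Beat 8 (L): throw ball3 h=3 -> lands@11:R; in-air after throw: [b1@9:R b2@10:L b3@11:R]
Beat 9 (R): throw ball1 h=4 -> lands@13:R; in-air after throw: [b2@10:L b3@11:R b1@13:R]
Ball 1: thrown@0 h=4 -> first land @4; rethrown@4 h=5 -> second land @9

Answer: 4 9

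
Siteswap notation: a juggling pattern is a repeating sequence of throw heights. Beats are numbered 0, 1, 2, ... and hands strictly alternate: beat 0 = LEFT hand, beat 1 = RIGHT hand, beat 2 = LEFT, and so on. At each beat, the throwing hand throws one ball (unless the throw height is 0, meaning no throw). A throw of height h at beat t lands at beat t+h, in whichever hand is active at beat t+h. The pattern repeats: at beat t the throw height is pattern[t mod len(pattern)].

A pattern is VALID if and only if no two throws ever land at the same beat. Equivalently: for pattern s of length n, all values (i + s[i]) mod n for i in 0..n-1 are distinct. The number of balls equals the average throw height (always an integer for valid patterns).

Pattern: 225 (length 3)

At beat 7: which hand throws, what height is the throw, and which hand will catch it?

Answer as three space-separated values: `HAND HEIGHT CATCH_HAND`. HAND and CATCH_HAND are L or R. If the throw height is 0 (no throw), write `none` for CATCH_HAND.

Answer: R 2 R

Derivation:
Beat 7: 7 mod 2 = 1, so hand = R
Throw height = pattern[7 mod 3] = pattern[1] = 2
Lands at beat 7+2=9, 9 mod 2 = 1, so catch hand = R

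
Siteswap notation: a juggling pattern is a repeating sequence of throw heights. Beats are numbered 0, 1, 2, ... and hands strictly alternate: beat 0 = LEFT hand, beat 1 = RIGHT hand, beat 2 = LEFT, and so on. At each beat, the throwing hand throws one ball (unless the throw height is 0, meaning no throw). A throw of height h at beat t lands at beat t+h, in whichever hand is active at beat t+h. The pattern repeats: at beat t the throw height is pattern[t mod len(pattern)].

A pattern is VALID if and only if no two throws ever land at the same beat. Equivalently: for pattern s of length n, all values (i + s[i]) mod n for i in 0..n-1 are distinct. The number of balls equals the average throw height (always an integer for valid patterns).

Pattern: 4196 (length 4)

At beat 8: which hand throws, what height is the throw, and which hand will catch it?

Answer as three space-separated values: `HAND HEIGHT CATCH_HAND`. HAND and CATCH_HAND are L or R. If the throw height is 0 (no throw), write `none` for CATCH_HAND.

Answer: L 4 L

Derivation:
Beat 8: 8 mod 2 = 0, so hand = L
Throw height = pattern[8 mod 4] = pattern[0] = 4
Lands at beat 8+4=12, 12 mod 2 = 0, so catch hand = L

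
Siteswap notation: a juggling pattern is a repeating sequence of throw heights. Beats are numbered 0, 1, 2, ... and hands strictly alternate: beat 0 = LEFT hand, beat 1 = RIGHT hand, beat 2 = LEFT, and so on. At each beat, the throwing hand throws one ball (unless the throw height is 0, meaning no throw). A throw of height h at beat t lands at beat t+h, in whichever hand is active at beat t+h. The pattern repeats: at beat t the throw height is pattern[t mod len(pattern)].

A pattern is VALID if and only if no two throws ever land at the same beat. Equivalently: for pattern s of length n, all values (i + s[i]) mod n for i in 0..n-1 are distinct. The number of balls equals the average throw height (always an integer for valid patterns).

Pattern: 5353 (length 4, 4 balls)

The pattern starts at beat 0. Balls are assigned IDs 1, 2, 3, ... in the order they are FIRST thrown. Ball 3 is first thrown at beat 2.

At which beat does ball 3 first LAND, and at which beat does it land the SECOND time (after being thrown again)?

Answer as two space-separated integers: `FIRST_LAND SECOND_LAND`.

Beat 0 (L): throw ball1 h=5 -> lands@5:R; in-air after throw: [b1@5:R]
Beat 1 (R): throw ball2 h=3 -> lands@4:L; in-air after throw: [b2@4:L b1@5:R]
Beat 2 (L): throw ball3 h=5 -> lands@7:R; in-air after throw: [b2@4:L b1@5:R b3@7:R]
Beat 3 (R): throw ball4 h=3 -> lands@6:L; in-air after throw: [b2@4:L b1@5:R b4@6:L b3@7:R]
Beat 4 (L): throw ball2 h=5 -> lands@9:R; in-air after throw: [b1@5:R b4@6:L b3@7:R b2@9:R]
Beat 5 (R): throw ball1 h=3 -> lands@8:L; in-air after throw: [b4@6:L b3@7:R b1@8:L b2@9:R]
Beat 6 (L): throw ball4 h=5 -> lands@11:R; in-air after throw: [b3@7:R b1@8:L b2@9:R b4@11:R]
Beat 7 (R): throw ball3 h=3 -> lands@10:L; in-air after throw: [b1@8:L b2@9:R b3@10:L b4@11:R]
Beat 8 (L): throw ball1 h=5 -> lands@13:R; in-air after throw: [b2@9:R b3@10:L b4@11:R b1@13:R]
Beat 9 (R): throw ball2 h=3 -> lands@12:L; in-air after throw: [b3@10:L b4@11:R b2@12:L b1@13:R]
Beat 10 (L): throw ball3 h=5 -> lands@15:R; in-air after throw: [b4@11:R b2@12:L b1@13:R b3@15:R]
Ball 3: thrown@2 h=5 -> first land @7; rethrown@7 h=3 -> second land @10

Answer: 7 10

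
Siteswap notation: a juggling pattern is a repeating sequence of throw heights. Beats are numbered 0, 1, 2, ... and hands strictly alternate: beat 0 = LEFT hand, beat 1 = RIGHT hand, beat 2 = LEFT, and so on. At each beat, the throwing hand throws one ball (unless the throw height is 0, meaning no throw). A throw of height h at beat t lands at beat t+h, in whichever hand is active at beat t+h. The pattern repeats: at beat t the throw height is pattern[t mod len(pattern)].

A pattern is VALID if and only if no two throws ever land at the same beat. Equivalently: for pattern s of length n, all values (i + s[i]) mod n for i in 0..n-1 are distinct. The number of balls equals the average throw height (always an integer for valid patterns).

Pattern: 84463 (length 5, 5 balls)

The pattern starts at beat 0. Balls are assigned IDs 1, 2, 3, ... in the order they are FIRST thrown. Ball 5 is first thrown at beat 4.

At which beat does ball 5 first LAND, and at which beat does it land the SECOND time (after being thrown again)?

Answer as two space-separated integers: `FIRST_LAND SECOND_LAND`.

Answer: 7 11

Derivation:
Beat 0 (L): throw ball1 h=8 -> lands@8:L; in-air after throw: [b1@8:L]
Beat 1 (R): throw ball2 h=4 -> lands@5:R; in-air after throw: [b2@5:R b1@8:L]
Beat 2 (L): throw ball3 h=4 -> lands@6:L; in-air after throw: [b2@5:R b3@6:L b1@8:L]
Beat 3 (R): throw ball4 h=6 -> lands@9:R; in-air after throw: [b2@5:R b3@6:L b1@8:L b4@9:R]
Beat 4 (L): throw ball5 h=3 -> lands@7:R; in-air after throw: [b2@5:R b3@6:L b5@7:R b1@8:L b4@9:R]
Beat 5 (R): throw ball2 h=8 -> lands@13:R; in-air after throw: [b3@6:L b5@7:R b1@8:L b4@9:R b2@13:R]
Beat 6 (L): throw ball3 h=4 -> lands@10:L; in-air after throw: [b5@7:R b1@8:L b4@9:R b3@10:L b2@13:R]
Beat 7 (R): throw ball5 h=4 -> lands@11:R; in-air after throw: [b1@8:L b4@9:R b3@10:L b5@11:R b2@13:R]
Beat 8 (L): throw ball1 h=6 -> lands@14:L; in-air after throw: [b4@9:R b3@10:L b5@11:R b2@13:R b1@14:L]
Beat 9 (R): throw ball4 h=3 -> lands@12:L; in-air after throw: [b3@10:L b5@11:R b4@12:L b2@13:R b1@14:L]
Beat 10 (L): throw ball3 h=8 -> lands@18:L; in-air after throw: [b5@11:R b4@12:L b2@13:R b1@14:L b3@18:L]
Beat 11 (R): throw ball5 h=4 -> lands@15:R; in-air after throw: [b4@12:L b2@13:R b1@14:L b5@15:R b3@18:L]
Ball 5: thrown@4 h=3 -> first land @7; rethrown@7 h=4 -> second land @11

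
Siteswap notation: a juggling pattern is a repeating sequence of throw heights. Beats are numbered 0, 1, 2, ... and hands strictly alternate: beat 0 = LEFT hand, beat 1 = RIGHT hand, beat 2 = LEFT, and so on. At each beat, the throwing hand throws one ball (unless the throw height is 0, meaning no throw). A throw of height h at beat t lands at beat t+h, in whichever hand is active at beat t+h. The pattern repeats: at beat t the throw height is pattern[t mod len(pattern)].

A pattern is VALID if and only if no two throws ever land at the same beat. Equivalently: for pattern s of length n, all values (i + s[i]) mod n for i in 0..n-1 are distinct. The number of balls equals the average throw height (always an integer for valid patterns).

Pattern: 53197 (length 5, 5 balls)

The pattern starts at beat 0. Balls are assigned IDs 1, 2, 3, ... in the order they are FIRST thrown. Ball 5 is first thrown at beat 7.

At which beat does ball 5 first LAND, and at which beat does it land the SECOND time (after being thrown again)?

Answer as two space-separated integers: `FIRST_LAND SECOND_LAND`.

Beat 0 (L): throw ball1 h=5 -> lands@5:R; in-air after throw: [b1@5:R]
Beat 1 (R): throw ball2 h=3 -> lands@4:L; in-air after throw: [b2@4:L b1@5:R]
Beat 2 (L): throw ball3 h=1 -> lands@3:R; in-air after throw: [b3@3:R b2@4:L b1@5:R]
Beat 3 (R): throw ball3 h=9 -> lands@12:L; in-air after throw: [b2@4:L b1@5:R b3@12:L]
Beat 4 (L): throw ball2 h=7 -> lands@11:R; in-air after throw: [b1@5:R b2@11:R b3@12:L]
Beat 5 (R): throw ball1 h=5 -> lands@10:L; in-air after throw: [b1@10:L b2@11:R b3@12:L]
Beat 6 (L): throw ball4 h=3 -> lands@9:R; in-air after throw: [b4@9:R b1@10:L b2@11:R b3@12:L]
Beat 7 (R): throw ball5 h=1 -> lands@8:L; in-air after throw: [b5@8:L b4@9:R b1@10:L b2@11:R b3@12:L]
Beat 8 (L): throw ball5 h=9 -> lands@17:R; in-air after throw: [b4@9:R b1@10:L b2@11:R b3@12:L b5@17:R]
Beat 9 (R): throw ball4 h=7 -> lands@16:L; in-air after throw: [b1@10:L b2@11:R b3@12:L b4@16:L b5@17:R]
Beat 10 (L): throw ball1 h=5 -> lands@15:R; in-air after throw: [b2@11:R b3@12:L b1@15:R b4@16:L b5@17:R]
Beat 11 (R): throw ball2 h=3 -> lands@14:L; in-air after throw: [b3@12:L b2@14:L b1@15:R b4@16:L b5@17:R]
Beat 12 (L): throw ball3 h=1 -> lands@13:R; in-air after throw: [b3@13:R b2@14:L b1@15:R b4@16:L b5@17:R]
Beat 13 (R): throw ball3 h=9 -> lands@22:L; in-air after throw: [b2@14:L b1@15:R b4@16:L b5@17:R b3@22:L]
Beat 14 (L): throw ball2 h=7 -> lands@21:R; in-air after throw: [b1@15:R b4@16:L b5@17:R b2@21:R b3@22:L]
Beat 15 (R): throw ball1 h=5 -> lands@20:L; in-air after throw: [b4@16:L b5@17:R b1@20:L b2@21:R b3@22:L]
Beat 16 (L): throw ball4 h=3 -> lands@19:R; in-air after throw: [b5@17:R b4@19:R b1@20:L b2@21:R b3@22:L]
Beat 17 (R): throw ball5 h=1 -> lands@18:L; in-air after throw: [b5@18:L b4@19:R b1@20:L b2@21:R b3@22:L]
Ball 5: thrown@7 h=1 -> first land @8; rethrown@8 h=9 -> second land @17

Answer: 8 17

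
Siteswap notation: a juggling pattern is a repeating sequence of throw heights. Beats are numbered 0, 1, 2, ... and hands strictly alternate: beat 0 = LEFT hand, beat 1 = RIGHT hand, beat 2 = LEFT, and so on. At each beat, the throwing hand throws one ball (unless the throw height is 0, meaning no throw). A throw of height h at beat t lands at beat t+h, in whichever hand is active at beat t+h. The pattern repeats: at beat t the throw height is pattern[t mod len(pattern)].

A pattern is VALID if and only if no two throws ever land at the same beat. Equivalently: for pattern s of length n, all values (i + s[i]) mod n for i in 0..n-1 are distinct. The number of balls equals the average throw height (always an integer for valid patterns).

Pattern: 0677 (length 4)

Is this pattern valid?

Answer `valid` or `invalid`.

Answer: valid

Derivation:
i=0: (i + s[i]) mod n = (0 + 0) mod 4 = 0
i=1: (i + s[i]) mod n = (1 + 6) mod 4 = 3
i=2: (i + s[i]) mod n = (2 + 7) mod 4 = 1
i=3: (i + s[i]) mod n = (3 + 7) mod 4 = 2
Residues: [0, 3, 1, 2], distinct: True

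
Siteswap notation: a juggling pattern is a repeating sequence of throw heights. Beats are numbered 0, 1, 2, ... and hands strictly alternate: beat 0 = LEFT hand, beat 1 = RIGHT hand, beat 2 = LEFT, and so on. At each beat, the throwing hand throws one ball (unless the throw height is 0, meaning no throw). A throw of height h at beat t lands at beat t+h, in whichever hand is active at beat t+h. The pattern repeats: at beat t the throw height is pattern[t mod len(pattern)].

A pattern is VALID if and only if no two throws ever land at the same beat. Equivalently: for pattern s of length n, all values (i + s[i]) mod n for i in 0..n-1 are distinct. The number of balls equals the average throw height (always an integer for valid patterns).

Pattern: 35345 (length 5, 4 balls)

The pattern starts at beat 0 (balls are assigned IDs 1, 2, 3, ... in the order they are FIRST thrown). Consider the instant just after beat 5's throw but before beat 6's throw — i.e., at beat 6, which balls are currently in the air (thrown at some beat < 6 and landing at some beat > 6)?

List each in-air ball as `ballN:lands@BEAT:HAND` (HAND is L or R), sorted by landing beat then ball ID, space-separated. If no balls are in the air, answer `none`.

Beat 0 (L): throw ball1 h=3 -> lands@3:R; in-air after throw: [b1@3:R]
Beat 1 (R): throw ball2 h=5 -> lands@6:L; in-air after throw: [b1@3:R b2@6:L]
Beat 2 (L): throw ball3 h=3 -> lands@5:R; in-air after throw: [b1@3:R b3@5:R b2@6:L]
Beat 3 (R): throw ball1 h=4 -> lands@7:R; in-air after throw: [b3@5:R b2@6:L b1@7:R]
Beat 4 (L): throw ball4 h=5 -> lands@9:R; in-air after throw: [b3@5:R b2@6:L b1@7:R b4@9:R]
Beat 5 (R): throw ball3 h=3 -> lands@8:L; in-air after throw: [b2@6:L b1@7:R b3@8:L b4@9:R]
Beat 6 (L): throw ball2 h=5 -> lands@11:R; in-air after throw: [b1@7:R b3@8:L b4@9:R b2@11:R]

Answer: ball1:lands@7:R ball3:lands@8:L ball4:lands@9:R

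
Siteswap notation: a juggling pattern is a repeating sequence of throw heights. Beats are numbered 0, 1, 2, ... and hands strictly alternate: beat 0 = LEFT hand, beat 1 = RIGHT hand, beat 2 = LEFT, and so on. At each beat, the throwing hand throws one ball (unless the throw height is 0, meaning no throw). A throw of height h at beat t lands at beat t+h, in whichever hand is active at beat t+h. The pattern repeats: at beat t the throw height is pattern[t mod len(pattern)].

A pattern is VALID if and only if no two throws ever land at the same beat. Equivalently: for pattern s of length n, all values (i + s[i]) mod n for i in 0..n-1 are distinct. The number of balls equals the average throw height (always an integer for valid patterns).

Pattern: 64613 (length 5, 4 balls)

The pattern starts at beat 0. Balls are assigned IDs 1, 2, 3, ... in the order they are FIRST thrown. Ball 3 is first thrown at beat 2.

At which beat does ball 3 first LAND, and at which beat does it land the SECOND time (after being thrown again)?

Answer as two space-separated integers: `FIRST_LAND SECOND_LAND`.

Beat 0 (L): throw ball1 h=6 -> lands@6:L; in-air after throw: [b1@6:L]
Beat 1 (R): throw ball2 h=4 -> lands@5:R; in-air after throw: [b2@5:R b1@6:L]
Beat 2 (L): throw ball3 h=6 -> lands@8:L; in-air after throw: [b2@5:R b1@6:L b3@8:L]
Beat 3 (R): throw ball4 h=1 -> lands@4:L; in-air after throw: [b4@4:L b2@5:R b1@6:L b3@8:L]
Beat 4 (L): throw ball4 h=3 -> lands@7:R; in-air after throw: [b2@5:R b1@6:L b4@7:R b3@8:L]
Beat 5 (R): throw ball2 h=6 -> lands@11:R; in-air after throw: [b1@6:L b4@7:R b3@8:L b2@11:R]
Beat 6 (L): throw ball1 h=4 -> lands@10:L; in-air after throw: [b4@7:R b3@8:L b1@10:L b2@11:R]
Beat 7 (R): throw ball4 h=6 -> lands@13:R; in-air after throw: [b3@8:L b1@10:L b2@11:R b4@13:R]
Beat 8 (L): throw ball3 h=1 -> lands@9:R; in-air after throw: [b3@9:R b1@10:L b2@11:R b4@13:R]
Beat 9 (R): throw ball3 h=3 -> lands@12:L; in-air after throw: [b1@10:L b2@11:R b3@12:L b4@13:R]
Ball 3: thrown@2 h=6 -> first land @8; rethrown@8 h=1 -> second land @9

Answer: 8 9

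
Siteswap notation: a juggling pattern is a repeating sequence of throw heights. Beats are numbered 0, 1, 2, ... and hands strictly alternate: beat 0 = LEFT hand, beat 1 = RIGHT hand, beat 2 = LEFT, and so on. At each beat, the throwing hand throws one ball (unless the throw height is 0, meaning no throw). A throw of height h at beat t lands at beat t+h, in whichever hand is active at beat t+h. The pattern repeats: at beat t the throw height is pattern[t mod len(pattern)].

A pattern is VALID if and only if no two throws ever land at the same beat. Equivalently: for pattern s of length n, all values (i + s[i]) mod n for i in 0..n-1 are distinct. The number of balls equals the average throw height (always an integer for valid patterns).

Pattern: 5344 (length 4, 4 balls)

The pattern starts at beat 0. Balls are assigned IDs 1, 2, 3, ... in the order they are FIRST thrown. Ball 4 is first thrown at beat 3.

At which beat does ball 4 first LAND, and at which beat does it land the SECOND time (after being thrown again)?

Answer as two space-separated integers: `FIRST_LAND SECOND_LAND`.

Beat 0 (L): throw ball1 h=5 -> lands@5:R; in-air after throw: [b1@5:R]
Beat 1 (R): throw ball2 h=3 -> lands@4:L; in-air after throw: [b2@4:L b1@5:R]
Beat 2 (L): throw ball3 h=4 -> lands@6:L; in-air after throw: [b2@4:L b1@5:R b3@6:L]
Beat 3 (R): throw ball4 h=4 -> lands@7:R; in-air after throw: [b2@4:L b1@5:R b3@6:L b4@7:R]
Beat 4 (L): throw ball2 h=5 -> lands@9:R; in-air after throw: [b1@5:R b3@6:L b4@7:R b2@9:R]
Beat 5 (R): throw ball1 h=3 -> lands@8:L; in-air after throw: [b3@6:L b4@7:R b1@8:L b2@9:R]
Beat 6 (L): throw ball3 h=4 -> lands@10:L; in-air after throw: [b4@7:R b1@8:L b2@9:R b3@10:L]
Beat 7 (R): throw ball4 h=4 -> lands@11:R; in-air after throw: [b1@8:L b2@9:R b3@10:L b4@11:R]
Beat 8 (L): throw ball1 h=5 -> lands@13:R; in-air after throw: [b2@9:R b3@10:L b4@11:R b1@13:R]
Beat 9 (R): throw ball2 h=3 -> lands@12:L; in-air after throw: [b3@10:L b4@11:R b2@12:L b1@13:R]
Beat 10 (L): throw ball3 h=4 -> lands@14:L; in-air after throw: [b4@11:R b2@12:L b1@13:R b3@14:L]
Beat 11 (R): throw ball4 h=4 -> lands@15:R; in-air after throw: [b2@12:L b1@13:R b3@14:L b4@15:R]
Ball 4: thrown@3 h=4 -> first land @7; rethrown@7 h=4 -> second land @11

Answer: 7 11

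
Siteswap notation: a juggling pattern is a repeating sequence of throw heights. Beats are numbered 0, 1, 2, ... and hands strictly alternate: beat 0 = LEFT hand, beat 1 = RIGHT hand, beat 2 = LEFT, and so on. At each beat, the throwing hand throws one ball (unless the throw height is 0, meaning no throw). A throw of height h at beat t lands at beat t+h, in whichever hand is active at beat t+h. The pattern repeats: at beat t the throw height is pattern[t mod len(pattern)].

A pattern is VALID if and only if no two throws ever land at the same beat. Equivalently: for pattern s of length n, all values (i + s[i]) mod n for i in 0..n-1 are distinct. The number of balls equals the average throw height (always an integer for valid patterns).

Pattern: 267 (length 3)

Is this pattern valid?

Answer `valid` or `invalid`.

Answer: valid

Derivation:
i=0: (i + s[i]) mod n = (0 + 2) mod 3 = 2
i=1: (i + s[i]) mod n = (1 + 6) mod 3 = 1
i=2: (i + s[i]) mod n = (2 + 7) mod 3 = 0
Residues: [2, 1, 0], distinct: True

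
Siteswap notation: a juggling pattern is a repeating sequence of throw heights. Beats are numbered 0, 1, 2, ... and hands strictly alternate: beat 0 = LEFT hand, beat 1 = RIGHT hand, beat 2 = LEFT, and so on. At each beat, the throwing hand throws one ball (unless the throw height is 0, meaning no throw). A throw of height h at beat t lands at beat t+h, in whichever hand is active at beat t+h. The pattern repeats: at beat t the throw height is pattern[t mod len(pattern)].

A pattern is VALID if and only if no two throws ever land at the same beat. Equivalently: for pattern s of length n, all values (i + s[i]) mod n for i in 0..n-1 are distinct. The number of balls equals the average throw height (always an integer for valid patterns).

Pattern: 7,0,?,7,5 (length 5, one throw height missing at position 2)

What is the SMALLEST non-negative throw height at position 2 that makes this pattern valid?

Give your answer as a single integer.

i=0: (0 + 7) mod 5 = 2
i=1: (1 + 0) mod 5 = 1
i=2: s[i]=? (unknown)
i=3: (3 + 7) mod 5 = 0
i=4: (4 + 5) mod 5 = 4
Known residues: [0, 1, 2, 4]; need a permutation of 0..4, so missing residue r = 3
Need (2 + s) mod 5 = 3; smallest s = (3 - 2) mod 5 = 1

Answer: 1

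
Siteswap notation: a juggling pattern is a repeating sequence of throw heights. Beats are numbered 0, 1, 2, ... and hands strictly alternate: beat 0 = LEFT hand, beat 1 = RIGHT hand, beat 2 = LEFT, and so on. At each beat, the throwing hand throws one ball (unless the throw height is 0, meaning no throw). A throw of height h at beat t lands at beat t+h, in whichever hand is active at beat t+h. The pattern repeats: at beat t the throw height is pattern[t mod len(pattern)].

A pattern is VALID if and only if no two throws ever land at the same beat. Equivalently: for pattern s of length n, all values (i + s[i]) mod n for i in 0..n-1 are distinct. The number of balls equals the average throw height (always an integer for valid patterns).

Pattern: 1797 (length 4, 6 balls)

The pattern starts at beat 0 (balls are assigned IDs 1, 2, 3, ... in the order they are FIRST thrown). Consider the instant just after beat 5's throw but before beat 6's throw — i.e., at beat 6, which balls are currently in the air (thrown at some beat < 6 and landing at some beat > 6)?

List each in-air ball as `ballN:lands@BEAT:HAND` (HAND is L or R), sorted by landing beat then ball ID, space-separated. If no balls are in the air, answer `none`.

Answer: ball1:lands@8:L ball3:lands@10:L ball2:lands@11:R ball4:lands@12:L

Derivation:
Beat 0 (L): throw ball1 h=1 -> lands@1:R; in-air after throw: [b1@1:R]
Beat 1 (R): throw ball1 h=7 -> lands@8:L; in-air after throw: [b1@8:L]
Beat 2 (L): throw ball2 h=9 -> lands@11:R; in-air after throw: [b1@8:L b2@11:R]
Beat 3 (R): throw ball3 h=7 -> lands@10:L; in-air after throw: [b1@8:L b3@10:L b2@11:R]
Beat 4 (L): throw ball4 h=1 -> lands@5:R; in-air after throw: [b4@5:R b1@8:L b3@10:L b2@11:R]
Beat 5 (R): throw ball4 h=7 -> lands@12:L; in-air after throw: [b1@8:L b3@10:L b2@11:R b4@12:L]
Beat 6 (L): throw ball5 h=9 -> lands@15:R; in-air after throw: [b1@8:L b3@10:L b2@11:R b4@12:L b5@15:R]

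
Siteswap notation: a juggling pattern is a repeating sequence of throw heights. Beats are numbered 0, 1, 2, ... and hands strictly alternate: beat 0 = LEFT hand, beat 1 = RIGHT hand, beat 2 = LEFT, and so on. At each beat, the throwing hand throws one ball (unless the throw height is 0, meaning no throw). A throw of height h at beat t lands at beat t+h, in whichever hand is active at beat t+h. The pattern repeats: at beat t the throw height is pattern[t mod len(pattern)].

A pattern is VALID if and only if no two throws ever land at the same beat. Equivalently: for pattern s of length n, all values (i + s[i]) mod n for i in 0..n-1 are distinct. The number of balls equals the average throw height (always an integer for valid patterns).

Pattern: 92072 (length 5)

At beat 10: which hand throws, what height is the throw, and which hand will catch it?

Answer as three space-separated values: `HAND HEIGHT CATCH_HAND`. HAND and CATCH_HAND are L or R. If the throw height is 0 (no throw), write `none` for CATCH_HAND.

Answer: L 9 R

Derivation:
Beat 10: 10 mod 2 = 0, so hand = L
Throw height = pattern[10 mod 5] = pattern[0] = 9
Lands at beat 10+9=19, 19 mod 2 = 1, so catch hand = R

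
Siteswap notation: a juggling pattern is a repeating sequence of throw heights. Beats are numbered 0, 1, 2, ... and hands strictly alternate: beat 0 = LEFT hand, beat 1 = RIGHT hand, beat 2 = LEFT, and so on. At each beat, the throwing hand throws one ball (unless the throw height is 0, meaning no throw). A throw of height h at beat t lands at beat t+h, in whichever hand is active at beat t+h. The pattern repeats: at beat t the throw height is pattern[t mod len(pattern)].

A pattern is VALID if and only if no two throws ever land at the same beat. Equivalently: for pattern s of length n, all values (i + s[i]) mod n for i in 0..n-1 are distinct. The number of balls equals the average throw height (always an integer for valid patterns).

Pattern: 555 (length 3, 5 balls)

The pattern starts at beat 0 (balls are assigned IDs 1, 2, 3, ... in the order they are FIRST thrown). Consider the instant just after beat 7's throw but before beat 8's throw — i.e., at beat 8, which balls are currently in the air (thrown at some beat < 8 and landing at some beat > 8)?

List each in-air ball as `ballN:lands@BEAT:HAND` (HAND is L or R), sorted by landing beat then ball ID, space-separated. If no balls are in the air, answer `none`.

Beat 0 (L): throw ball1 h=5 -> lands@5:R; in-air after throw: [b1@5:R]
Beat 1 (R): throw ball2 h=5 -> lands@6:L; in-air after throw: [b1@5:R b2@6:L]
Beat 2 (L): throw ball3 h=5 -> lands@7:R; in-air after throw: [b1@5:R b2@6:L b3@7:R]
Beat 3 (R): throw ball4 h=5 -> lands@8:L; in-air after throw: [b1@5:R b2@6:L b3@7:R b4@8:L]
Beat 4 (L): throw ball5 h=5 -> lands@9:R; in-air after throw: [b1@5:R b2@6:L b3@7:R b4@8:L b5@9:R]
Beat 5 (R): throw ball1 h=5 -> lands@10:L; in-air after throw: [b2@6:L b3@7:R b4@8:L b5@9:R b1@10:L]
Beat 6 (L): throw ball2 h=5 -> lands@11:R; in-air after throw: [b3@7:R b4@8:L b5@9:R b1@10:L b2@11:R]
Beat 7 (R): throw ball3 h=5 -> lands@12:L; in-air after throw: [b4@8:L b5@9:R b1@10:L b2@11:R b3@12:L]
Beat 8 (L): throw ball4 h=5 -> lands@13:R; in-air after throw: [b5@9:R b1@10:L b2@11:R b3@12:L b4@13:R]

Answer: ball5:lands@9:R ball1:lands@10:L ball2:lands@11:R ball3:lands@12:L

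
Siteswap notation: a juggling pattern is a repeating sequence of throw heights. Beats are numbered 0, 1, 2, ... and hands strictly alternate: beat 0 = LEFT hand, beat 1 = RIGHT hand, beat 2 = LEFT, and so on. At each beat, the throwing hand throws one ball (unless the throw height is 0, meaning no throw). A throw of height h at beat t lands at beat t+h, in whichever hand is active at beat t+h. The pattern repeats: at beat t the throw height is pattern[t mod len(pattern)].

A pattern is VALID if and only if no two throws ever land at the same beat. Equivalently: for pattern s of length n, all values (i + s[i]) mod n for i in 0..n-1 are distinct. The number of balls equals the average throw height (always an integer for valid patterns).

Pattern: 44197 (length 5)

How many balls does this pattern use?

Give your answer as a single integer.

Answer: 5

Derivation:
Pattern = [4, 4, 1, 9, 7], length n = 5
  position 0: throw height = 4, running sum = 4
  position 1: throw height = 4, running sum = 8
  position 2: throw height = 1, running sum = 9
  position 3: throw height = 9, running sum = 18
  position 4: throw height = 7, running sum = 25
Total sum = 25; balls = sum / n = 25 / 5 = 5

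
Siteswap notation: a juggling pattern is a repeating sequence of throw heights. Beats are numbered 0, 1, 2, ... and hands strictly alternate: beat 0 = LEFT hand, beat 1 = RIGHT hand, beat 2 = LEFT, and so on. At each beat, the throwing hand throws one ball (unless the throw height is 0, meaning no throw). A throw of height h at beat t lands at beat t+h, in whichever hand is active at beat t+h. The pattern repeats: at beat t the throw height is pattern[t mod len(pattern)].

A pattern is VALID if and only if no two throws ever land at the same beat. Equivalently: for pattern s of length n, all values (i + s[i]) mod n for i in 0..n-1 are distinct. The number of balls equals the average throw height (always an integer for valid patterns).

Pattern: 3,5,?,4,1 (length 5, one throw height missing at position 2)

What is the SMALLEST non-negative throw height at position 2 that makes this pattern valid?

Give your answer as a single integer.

i=0: (0 + 3) mod 5 = 3
i=1: (1 + 5) mod 5 = 1
i=2: s[i]=? (unknown)
i=3: (3 + 4) mod 5 = 2
i=4: (4 + 1) mod 5 = 0
Known residues: [0, 1, 2, 3]; need a permutation of 0..4, so missing residue r = 4
Need (2 + s) mod 5 = 4; smallest s = (4 - 2) mod 5 = 2

Answer: 2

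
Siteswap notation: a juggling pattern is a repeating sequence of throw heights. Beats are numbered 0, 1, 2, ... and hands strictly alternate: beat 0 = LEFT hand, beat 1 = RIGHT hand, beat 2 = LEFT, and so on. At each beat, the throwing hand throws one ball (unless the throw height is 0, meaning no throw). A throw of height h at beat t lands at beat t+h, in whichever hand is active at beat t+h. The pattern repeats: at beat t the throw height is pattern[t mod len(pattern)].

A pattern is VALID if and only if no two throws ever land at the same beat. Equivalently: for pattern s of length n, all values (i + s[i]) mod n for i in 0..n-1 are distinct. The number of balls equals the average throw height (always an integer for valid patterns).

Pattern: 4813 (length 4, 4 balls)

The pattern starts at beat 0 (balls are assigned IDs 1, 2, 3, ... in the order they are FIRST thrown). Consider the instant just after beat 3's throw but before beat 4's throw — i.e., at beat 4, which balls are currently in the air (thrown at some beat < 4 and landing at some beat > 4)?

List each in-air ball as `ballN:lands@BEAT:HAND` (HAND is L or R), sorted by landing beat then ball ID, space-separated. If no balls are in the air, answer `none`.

Answer: ball3:lands@6:L ball2:lands@9:R

Derivation:
Beat 0 (L): throw ball1 h=4 -> lands@4:L; in-air after throw: [b1@4:L]
Beat 1 (R): throw ball2 h=8 -> lands@9:R; in-air after throw: [b1@4:L b2@9:R]
Beat 2 (L): throw ball3 h=1 -> lands@3:R; in-air after throw: [b3@3:R b1@4:L b2@9:R]
Beat 3 (R): throw ball3 h=3 -> lands@6:L; in-air after throw: [b1@4:L b3@6:L b2@9:R]
Beat 4 (L): throw ball1 h=4 -> lands@8:L; in-air after throw: [b3@6:L b1@8:L b2@9:R]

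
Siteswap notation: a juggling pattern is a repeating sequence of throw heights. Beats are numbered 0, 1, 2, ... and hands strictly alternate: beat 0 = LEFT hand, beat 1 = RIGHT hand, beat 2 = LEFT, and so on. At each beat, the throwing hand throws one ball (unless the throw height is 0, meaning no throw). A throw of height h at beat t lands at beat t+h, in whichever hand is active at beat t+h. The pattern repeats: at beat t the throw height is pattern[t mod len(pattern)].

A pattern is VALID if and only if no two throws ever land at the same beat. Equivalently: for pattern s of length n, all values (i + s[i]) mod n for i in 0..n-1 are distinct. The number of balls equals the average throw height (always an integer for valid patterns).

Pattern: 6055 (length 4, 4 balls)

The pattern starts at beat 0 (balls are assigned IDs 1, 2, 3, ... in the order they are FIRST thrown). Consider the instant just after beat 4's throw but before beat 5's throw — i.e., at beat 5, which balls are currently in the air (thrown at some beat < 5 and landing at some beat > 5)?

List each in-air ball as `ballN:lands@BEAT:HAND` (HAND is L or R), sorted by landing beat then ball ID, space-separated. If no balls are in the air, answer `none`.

Beat 0 (L): throw ball1 h=6 -> lands@6:L; in-air after throw: [b1@6:L]
Beat 2 (L): throw ball2 h=5 -> lands@7:R; in-air after throw: [b1@6:L b2@7:R]
Beat 3 (R): throw ball3 h=5 -> lands@8:L; in-air after throw: [b1@6:L b2@7:R b3@8:L]
Beat 4 (L): throw ball4 h=6 -> lands@10:L; in-air after throw: [b1@6:L b2@7:R b3@8:L b4@10:L]

Answer: ball1:lands@6:L ball2:lands@7:R ball3:lands@8:L ball4:lands@10:L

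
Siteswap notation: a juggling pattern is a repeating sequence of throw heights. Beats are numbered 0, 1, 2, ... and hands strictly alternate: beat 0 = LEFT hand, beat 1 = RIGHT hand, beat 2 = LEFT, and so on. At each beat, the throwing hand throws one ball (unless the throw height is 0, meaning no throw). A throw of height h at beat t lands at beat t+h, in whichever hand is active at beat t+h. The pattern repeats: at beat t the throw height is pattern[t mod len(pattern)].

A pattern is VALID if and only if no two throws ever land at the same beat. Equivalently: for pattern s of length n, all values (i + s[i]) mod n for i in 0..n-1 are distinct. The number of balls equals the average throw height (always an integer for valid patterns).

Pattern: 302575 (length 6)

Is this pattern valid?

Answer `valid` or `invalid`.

Answer: invalid

Derivation:
i=0: (i + s[i]) mod n = (0 + 3) mod 6 = 3
i=1: (i + s[i]) mod n = (1 + 0) mod 6 = 1
i=2: (i + s[i]) mod n = (2 + 2) mod 6 = 4
i=3: (i + s[i]) mod n = (3 + 5) mod 6 = 2
i=4: (i + s[i]) mod n = (4 + 7) mod 6 = 5
i=5: (i + s[i]) mod n = (5 + 5) mod 6 = 4
Residues: [3, 1, 4, 2, 5, 4], distinct: False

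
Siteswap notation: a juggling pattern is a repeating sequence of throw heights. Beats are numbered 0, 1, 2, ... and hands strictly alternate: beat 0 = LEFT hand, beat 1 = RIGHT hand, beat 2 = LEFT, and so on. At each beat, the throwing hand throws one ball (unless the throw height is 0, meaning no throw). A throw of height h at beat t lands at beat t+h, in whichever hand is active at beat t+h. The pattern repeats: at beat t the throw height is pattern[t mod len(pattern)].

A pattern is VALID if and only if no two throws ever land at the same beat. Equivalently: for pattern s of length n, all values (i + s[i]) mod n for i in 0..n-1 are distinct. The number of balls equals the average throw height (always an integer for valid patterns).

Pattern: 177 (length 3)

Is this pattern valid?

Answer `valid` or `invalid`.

i=0: (i + s[i]) mod n = (0 + 1) mod 3 = 1
i=1: (i + s[i]) mod n = (1 + 7) mod 3 = 2
i=2: (i + s[i]) mod n = (2 + 7) mod 3 = 0
Residues: [1, 2, 0], distinct: True

Answer: valid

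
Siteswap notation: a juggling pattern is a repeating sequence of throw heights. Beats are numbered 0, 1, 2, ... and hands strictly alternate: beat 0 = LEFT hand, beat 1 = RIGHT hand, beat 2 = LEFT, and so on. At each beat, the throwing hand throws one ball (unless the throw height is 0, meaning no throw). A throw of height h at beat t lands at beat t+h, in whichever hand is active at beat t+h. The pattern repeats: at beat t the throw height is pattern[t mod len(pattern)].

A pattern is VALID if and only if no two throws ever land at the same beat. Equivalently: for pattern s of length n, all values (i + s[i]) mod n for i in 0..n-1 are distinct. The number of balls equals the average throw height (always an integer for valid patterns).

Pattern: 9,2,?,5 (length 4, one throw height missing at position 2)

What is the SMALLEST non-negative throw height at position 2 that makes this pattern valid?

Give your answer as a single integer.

i=0: (0 + 9) mod 4 = 1
i=1: (1 + 2) mod 4 = 3
i=2: s[i]=? (unknown)
i=3: (3 + 5) mod 4 = 0
Known residues: [0, 1, 3]; need a permutation of 0..3, so missing residue r = 2
Need (2 + s) mod 4 = 2; smallest s = (2 - 2) mod 4 = 0

Answer: 0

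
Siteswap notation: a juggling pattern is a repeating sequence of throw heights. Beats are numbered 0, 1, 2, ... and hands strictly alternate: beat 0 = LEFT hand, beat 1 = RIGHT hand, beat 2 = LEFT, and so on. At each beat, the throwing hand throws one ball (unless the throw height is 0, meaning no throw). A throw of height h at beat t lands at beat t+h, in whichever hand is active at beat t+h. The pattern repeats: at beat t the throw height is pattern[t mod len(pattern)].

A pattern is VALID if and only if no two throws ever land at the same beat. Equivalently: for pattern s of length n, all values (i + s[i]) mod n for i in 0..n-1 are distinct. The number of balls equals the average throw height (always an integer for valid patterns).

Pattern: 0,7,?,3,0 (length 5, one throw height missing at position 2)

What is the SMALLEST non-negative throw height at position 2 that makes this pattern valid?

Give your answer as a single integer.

Answer: 0

Derivation:
i=0: (0 + 0) mod 5 = 0
i=1: (1 + 7) mod 5 = 3
i=2: s[i]=? (unknown)
i=3: (3 + 3) mod 5 = 1
i=4: (4 + 0) mod 5 = 4
Known residues: [0, 1, 3, 4]; need a permutation of 0..4, so missing residue r = 2
Need (2 + s) mod 5 = 2; smallest s = (2 - 2) mod 5 = 0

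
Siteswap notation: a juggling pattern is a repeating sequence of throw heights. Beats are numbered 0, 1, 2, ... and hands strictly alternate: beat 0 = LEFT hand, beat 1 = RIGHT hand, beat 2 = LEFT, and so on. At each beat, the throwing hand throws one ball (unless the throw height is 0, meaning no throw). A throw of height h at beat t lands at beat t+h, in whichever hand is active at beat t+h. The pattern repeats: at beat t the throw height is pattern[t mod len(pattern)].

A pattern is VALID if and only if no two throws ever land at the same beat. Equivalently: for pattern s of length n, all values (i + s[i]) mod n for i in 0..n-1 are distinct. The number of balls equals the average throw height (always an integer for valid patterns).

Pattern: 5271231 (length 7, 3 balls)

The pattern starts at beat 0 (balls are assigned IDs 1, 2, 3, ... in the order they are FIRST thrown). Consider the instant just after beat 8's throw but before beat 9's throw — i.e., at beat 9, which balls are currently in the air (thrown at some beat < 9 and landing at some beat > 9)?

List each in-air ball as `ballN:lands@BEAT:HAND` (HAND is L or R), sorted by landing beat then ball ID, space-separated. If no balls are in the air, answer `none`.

Answer: ball1:lands@10:L ball2:lands@12:L

Derivation:
Beat 0 (L): throw ball1 h=5 -> lands@5:R; in-air after throw: [b1@5:R]
Beat 1 (R): throw ball2 h=2 -> lands@3:R; in-air after throw: [b2@3:R b1@5:R]
Beat 2 (L): throw ball3 h=7 -> lands@9:R; in-air after throw: [b2@3:R b1@5:R b3@9:R]
Beat 3 (R): throw ball2 h=1 -> lands@4:L; in-air after throw: [b2@4:L b1@5:R b3@9:R]
Beat 4 (L): throw ball2 h=2 -> lands@6:L; in-air after throw: [b1@5:R b2@6:L b3@9:R]
Beat 5 (R): throw ball1 h=3 -> lands@8:L; in-air after throw: [b2@6:L b1@8:L b3@9:R]
Beat 6 (L): throw ball2 h=1 -> lands@7:R; in-air after throw: [b2@7:R b1@8:L b3@9:R]
Beat 7 (R): throw ball2 h=5 -> lands@12:L; in-air after throw: [b1@8:L b3@9:R b2@12:L]
Beat 8 (L): throw ball1 h=2 -> lands@10:L; in-air after throw: [b3@9:R b1@10:L b2@12:L]
Beat 9 (R): throw ball3 h=7 -> lands@16:L; in-air after throw: [b1@10:L b2@12:L b3@16:L]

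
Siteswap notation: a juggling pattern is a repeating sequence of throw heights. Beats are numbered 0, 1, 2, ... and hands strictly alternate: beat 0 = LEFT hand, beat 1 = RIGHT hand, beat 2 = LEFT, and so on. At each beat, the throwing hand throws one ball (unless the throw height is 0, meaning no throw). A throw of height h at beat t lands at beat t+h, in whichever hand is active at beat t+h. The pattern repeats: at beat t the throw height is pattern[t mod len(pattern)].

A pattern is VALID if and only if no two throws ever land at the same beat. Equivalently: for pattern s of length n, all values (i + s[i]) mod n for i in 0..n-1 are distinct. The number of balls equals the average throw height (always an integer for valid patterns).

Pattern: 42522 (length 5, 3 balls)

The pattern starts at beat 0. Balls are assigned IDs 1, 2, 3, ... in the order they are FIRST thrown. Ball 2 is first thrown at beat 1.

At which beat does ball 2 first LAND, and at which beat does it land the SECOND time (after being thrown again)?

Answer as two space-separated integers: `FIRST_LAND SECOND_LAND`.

Answer: 3 5

Derivation:
Beat 0 (L): throw ball1 h=4 -> lands@4:L; in-air after throw: [b1@4:L]
Beat 1 (R): throw ball2 h=2 -> lands@3:R; in-air after throw: [b2@3:R b1@4:L]
Beat 2 (L): throw ball3 h=5 -> lands@7:R; in-air after throw: [b2@3:R b1@4:L b3@7:R]
Beat 3 (R): throw ball2 h=2 -> lands@5:R; in-air after throw: [b1@4:L b2@5:R b3@7:R]
Beat 4 (L): throw ball1 h=2 -> lands@6:L; in-air after throw: [b2@5:R b1@6:L b3@7:R]
Beat 5 (R): throw ball2 h=4 -> lands@9:R; in-air after throw: [b1@6:L b3@7:R b2@9:R]
Ball 2: thrown@1 h=2 -> first land @3; rethrown@3 h=2 -> second land @5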